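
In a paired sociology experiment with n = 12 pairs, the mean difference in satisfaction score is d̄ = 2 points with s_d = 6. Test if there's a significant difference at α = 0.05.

t = d̄/(s_d/√n) = 2/(6/√12) = 1.155. df = 11, critical t = ±2.201. Fail to reject H₀.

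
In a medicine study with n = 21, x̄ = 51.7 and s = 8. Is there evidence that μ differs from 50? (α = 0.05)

t = (x̄ - μ₀)/(s/√n) = (51.7 - 50)/(8/√21) = 0.974. df = 20, critical t = ±2.086. Fail to reject H₀.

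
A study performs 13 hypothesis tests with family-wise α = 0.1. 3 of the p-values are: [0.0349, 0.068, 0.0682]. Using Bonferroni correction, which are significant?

Bonferroni α = 0.1/13 = 0.00769. None of the given p-values are significant.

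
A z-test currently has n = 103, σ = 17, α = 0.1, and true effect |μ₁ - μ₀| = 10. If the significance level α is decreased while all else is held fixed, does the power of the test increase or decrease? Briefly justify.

Power decreases: a smaller α raises the critical value, so less of the H₁ sampling distribution falls in the rejection region.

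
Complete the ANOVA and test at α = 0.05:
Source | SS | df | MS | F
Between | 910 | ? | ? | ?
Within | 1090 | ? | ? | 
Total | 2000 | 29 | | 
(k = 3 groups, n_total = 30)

df_between = 2, df_within = 27. MS_between = 455.0, MS_within = 40.37. F = 11.271, F_crit ≈ 3.354. Reject H₀.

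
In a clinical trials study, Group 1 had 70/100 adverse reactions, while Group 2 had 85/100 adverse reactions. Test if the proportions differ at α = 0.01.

p̂₁ = 0.7, p̂₂ = 0.85, pooled p̂ = 0.775. z = -2.54. Critical: ±2.576. Fail to reject H₀.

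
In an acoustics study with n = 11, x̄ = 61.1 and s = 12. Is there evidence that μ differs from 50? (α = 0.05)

t = (x̄ - μ₀)/(s/√n) = (61.1 - 50)/(12/√11) = 3.068. df = 10, critical t = ±2.228. Reject H₀.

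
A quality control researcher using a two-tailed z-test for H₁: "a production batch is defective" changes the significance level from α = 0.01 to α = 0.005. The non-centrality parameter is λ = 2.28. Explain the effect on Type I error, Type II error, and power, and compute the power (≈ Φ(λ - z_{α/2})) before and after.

Decreasing α from 0.01 to 0.005:
• Type I error rate decreases (α is the Type I rate by definition).
• Critical value moves from z_{α/2} = 2.576 to 2.807, so power = Φ(λ - z_{α/2}) goes from Φ(2.28 - 2.576) = 0.384 to Φ(2.28 - 2.807) = 0.299.
• Type II error rate β = 1 - power therefore increases (0.616 → 0.701).
Appropriate when false positives are costly — here, scrapping a good batch — wasted material and cost for no reason.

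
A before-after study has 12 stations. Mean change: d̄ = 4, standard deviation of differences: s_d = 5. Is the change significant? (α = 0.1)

t = d̄/(s_d/√n) = 4/(5/√12) = 2.771. df = 11, critical t = ±1.796. Reject H₀.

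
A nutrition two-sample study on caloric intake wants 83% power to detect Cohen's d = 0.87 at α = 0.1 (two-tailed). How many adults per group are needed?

z_{α/2} = 1.645, z_β = Φ⁻¹(0.83) = 0.954. For large effect (d = 0.87): n per group = 2(z_{α/2} + z_β)²/d² = 2(1.645 + 0.954)²/0.87² = 17.8 → 18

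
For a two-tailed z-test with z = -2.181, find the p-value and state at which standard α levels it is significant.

p = 2·P(Z > |-2.181|) = 2·(1 - Φ(2.181)) ≈ 0.0292. Significant at α = 0.1; Significant at α = 0.05.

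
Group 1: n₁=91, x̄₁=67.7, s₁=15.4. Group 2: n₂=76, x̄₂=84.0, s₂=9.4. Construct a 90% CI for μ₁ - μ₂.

Difference = -16.3. SE = √(15.4²/91 + 9.4²/76) = 1.941. CI = (-19.49, -13.11)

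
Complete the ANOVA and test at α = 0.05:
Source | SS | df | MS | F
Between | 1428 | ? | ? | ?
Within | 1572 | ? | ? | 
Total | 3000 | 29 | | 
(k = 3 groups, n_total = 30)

df_between = 2, df_within = 27. MS_between = 714.0, MS_within = 58.22. F = 12.263, F_crit ≈ 3.354. Reject H₀.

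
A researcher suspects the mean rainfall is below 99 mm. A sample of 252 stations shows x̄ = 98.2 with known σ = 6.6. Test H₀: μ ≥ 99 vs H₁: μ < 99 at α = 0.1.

z = -1.924. Critical value: -1.28. Reject H₀.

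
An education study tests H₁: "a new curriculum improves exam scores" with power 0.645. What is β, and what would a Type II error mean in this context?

β = 1 - power = 1 - 0.645 = 0.355. A Type II error is failing to reject H₀ when H₀ is false (false negative) — here, failing to conclude that a new curriculum improves exam scores when in fact it is true. Consequence: keeping the old curriculum when the new one would have helped students.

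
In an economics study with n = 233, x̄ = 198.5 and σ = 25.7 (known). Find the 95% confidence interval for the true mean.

CI = x̄ ± z*(σ/√n) = 198.5 ± 1.96(25.7/√233) = 198.5 ± 3.3 = (195.2, 201.8)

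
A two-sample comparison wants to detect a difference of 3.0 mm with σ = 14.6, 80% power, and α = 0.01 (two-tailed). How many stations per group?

n per group = 2(z_α/2 + z_β)²σ²/d² = 2×(2.576 + 0.84)²×14.6²/3.0² = 552.8 → n = 553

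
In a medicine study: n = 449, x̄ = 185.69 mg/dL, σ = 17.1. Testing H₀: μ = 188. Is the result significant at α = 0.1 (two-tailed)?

z = (185.69 - 188)/(17.1/√449) = -2.862. Since |z| > 1.645, significant at α = 0.1.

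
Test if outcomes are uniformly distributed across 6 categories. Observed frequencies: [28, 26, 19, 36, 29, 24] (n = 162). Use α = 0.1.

Expected = 27 each. χ² = Σ(O-E)²/E = 5.926. df = 5, critical value = 9.236. Fail to reject H₀.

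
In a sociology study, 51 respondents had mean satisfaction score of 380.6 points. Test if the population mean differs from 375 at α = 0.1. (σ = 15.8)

z = (x̄ - μ₀)/(σ/√n) = (380.6 - 375)/(15.8/√51) = 2.531. Critical value: ±1.645. Since |2.531| > 1.645, Reject H₀.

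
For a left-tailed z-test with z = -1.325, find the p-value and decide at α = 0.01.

p = P(Z < -1.325) = Φ(-1.325) ≈ 0.0926. Since p ≥ 0.01, fail to reject H₀ (not significant) at α = 0.01.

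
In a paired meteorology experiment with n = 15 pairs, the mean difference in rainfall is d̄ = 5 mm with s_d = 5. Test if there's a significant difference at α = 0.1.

t = d̄/(s_d/√n) = 5/(5/√15) = 3.873. df = 14, critical t = ±1.761. Reject H₀.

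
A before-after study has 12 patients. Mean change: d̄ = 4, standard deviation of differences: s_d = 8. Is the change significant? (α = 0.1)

t = d̄/(s_d/√n) = 4/(8/√12) = 1.732. df = 11, critical t = ±1.796. Fail to reject H₀.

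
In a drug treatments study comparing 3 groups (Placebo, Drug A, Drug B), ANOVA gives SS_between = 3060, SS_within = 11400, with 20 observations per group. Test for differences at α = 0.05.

df_between = 2, df_within = 57. F = MS_between/MS_within = 1530.0/200.0 = 7.65. F_crit ≈ 3.159. Reject H₀. At least one mean differs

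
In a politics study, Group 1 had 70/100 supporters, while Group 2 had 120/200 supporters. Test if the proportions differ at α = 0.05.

p̂₁ = 0.7, p̂₂ = 0.6, pooled p̂ = 0.633. z = 1.694. Critical: ±1.96. Fail to reject H₀.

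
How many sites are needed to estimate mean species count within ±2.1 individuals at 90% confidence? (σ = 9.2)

n = (z*σ/E)² = (1.645×9.2/2.1)² = 51.9 → n = 52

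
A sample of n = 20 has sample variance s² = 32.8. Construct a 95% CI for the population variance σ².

df = 19. χ²_{0.025} = 32.852, χ²_{0.975} = 8.907. CI for σ² = ((n-1)s²/χ²_{α/2}, (n-1)s²/χ²_{1-α/2}) = (19·32.8/32.852, 19·32.8/8.907) = (18.97, 69.97)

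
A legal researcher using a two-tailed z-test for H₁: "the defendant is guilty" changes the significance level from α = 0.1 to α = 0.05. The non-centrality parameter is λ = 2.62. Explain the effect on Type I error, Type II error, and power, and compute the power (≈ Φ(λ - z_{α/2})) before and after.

Decreasing α from 0.1 to 0.05:
• Type I error rate decreases (α is the Type I rate by definition).
• Critical value moves from z_{α/2} = 1.645 to 1.96, so power = Φ(λ - z_{α/2}) goes from Φ(2.62 - 1.645) = 0.835 to Φ(2.62 - 1.96) = 0.745.
• Type II error rate β = 1 - power therefore increases (0.165 → 0.255).
Appropriate when false positives are costly — here, convicting an innocent person.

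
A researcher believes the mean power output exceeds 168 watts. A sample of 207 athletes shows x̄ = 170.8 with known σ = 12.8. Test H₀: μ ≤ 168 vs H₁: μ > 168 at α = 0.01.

z = 3.147. Critical value: 2.33. Reject H₀.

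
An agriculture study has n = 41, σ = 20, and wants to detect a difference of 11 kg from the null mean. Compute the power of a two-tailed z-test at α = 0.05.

SE = σ/√n = 20/√41 = 3.123. Non-centrality λ = d/SE = 11/3.123 = 3.522. Power ≈ Φ(λ - z_{α/2}) = Φ(3.522 - 1.96) = Φ(1.562) = 0.941.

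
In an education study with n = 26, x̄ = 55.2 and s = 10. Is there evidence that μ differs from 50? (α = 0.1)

t = (x̄ - μ₀)/(s/√n) = (55.2 - 50)/(10/√26) = 2.651. df = 25, critical t = ±1.708. Reject H₀.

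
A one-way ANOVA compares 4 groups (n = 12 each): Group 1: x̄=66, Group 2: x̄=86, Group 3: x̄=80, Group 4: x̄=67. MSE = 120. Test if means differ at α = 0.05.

Grand mean = 74.75. SS_between = 3489.0, MS_between = 1163.0. F = 9.692, F_crit ≈ 2.816. Reject H₀.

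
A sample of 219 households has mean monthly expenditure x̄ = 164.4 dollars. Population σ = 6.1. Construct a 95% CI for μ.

CI = x̄ ± z*(σ/√n) = 164.4 ± 1.96(6.1/√219) = 164.4 ± 0.81 = (163.59, 165.21)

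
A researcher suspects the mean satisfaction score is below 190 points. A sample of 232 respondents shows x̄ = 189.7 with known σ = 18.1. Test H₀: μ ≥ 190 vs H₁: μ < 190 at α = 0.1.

z = -0.252. Critical value: -1.28. Fail to reject H₀.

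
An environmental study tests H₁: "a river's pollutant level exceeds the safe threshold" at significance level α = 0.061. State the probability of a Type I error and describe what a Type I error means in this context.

P(Type I error) = α = 0.061. A Type I error is rejecting H₀ when H₀ is actually true (false positive) — here, concluding that a river's pollutant level exceeds the safe threshold when in fact this is not the case. Consequence: shutting down a compliant factory unnecessarily.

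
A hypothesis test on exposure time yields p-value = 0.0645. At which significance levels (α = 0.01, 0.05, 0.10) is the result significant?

p = 0.0645. Significant at: α = 0.1.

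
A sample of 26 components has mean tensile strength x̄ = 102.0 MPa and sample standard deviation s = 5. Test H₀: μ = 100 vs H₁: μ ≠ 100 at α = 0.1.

t = (x̄ - μ₀)/(s/√n) = (102.0 - 100)/(5/√26) = 2.04. df = 25, critical t = ±1.708. Reject H₀.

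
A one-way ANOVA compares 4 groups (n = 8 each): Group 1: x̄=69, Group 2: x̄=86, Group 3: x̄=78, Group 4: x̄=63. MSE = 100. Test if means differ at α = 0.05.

Grand mean = 74.0. SS_between = 2448.0, MS_between = 816.0. F = 8.16, F_crit ≈ 2.947. Reject H₀.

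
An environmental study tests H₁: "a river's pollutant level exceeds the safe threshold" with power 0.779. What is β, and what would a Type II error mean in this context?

β = 1 - power = 1 - 0.779 = 0.221. A Type II error is failing to reject H₀ when H₀ is false (false negative) — here, failing to conclude that a river's pollutant level exceeds the safe threshold when in fact it is true. Consequence: allowing unsafe pollution to continue.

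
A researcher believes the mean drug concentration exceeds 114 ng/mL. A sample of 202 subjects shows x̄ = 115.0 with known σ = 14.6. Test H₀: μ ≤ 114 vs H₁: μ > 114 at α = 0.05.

z = 0.973. Critical value: 1.645. Fail to reject H₀.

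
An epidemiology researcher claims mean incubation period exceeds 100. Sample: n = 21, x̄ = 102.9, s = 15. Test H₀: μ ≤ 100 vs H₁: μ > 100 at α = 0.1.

t = (102.9 - 100)/(15/√21) = 0.886, df = 20. Critical t = 1.325. Fail to reject H₀.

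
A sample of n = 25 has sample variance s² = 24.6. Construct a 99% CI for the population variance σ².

df = 24. χ²_{0.005} = 45.559, χ²_{0.995} = 9.886. CI for σ² = ((n-1)s²/χ²_{α/2}, (n-1)s²/χ²_{1-α/2}) = (24·24.6/45.559, 24·24.6/9.886) = (12.96, 59.72)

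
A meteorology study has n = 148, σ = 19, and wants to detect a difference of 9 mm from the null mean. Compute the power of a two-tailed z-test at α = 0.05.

SE = σ/√n = 19/√148 = 1.562. Non-centrality λ = d/SE = 9/1.562 = 5.763. Power ≈ Φ(λ - z_{α/2}) = Φ(5.763 - 1.96) = Φ(3.803) = 1.0.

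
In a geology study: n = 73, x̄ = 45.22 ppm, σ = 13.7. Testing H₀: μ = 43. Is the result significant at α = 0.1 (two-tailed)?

z = (45.22 - 43)/(13.7/√73) = 1.385. Since |z| ≤ 1.645, not significant at α = 0.1.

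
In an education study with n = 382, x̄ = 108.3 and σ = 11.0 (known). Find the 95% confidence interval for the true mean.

CI = x̄ ± z*(σ/√n) = 108.3 ± 1.96(11.0/√382) = 108.3 ± 1.1 = (107.2, 109.4)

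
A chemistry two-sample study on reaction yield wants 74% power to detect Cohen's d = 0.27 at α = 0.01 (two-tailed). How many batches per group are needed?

z_{α/2} = 2.576, z_β = Φ⁻¹(0.74) = 0.643. For small effect (d = 0.27): n per group = 2(z_{α/2} + z_β)²/d² = 2(2.576 + 0.643)²/0.27² = 284.3 → 285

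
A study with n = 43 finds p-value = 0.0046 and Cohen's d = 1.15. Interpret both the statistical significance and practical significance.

Statistically significant (p = 0.0046 < 0.05). Cohen's d = 1.15 indicates a large effect size. Both statistical and practical significance should be considered.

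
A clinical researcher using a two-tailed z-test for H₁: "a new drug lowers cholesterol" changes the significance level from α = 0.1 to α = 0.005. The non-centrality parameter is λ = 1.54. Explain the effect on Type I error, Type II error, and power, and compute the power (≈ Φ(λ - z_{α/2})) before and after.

Decreasing α from 0.1 to 0.005:
• Type I error rate decreases (α is the Type I rate by definition).
• Critical value moves from z_{α/2} = 1.645 to 2.807, so power = Φ(λ - z_{α/2}) goes from Φ(1.54 - 1.645) = 0.458 to Φ(1.54 - 2.807) = 0.103.
• Type II error rate β = 1 - power therefore increases (0.542 → 0.897).
Appropriate when false positives are costly — here, approving an ineffective drug — patients take a useless medication and may skip effective alternatives.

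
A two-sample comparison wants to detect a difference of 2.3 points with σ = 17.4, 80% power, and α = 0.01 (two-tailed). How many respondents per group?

n per group = 2(z_α/2 + z_β)²σ²/d² = 2×(2.576 + 0.84)²×17.4²/2.3² = 1335.7 → n = 1336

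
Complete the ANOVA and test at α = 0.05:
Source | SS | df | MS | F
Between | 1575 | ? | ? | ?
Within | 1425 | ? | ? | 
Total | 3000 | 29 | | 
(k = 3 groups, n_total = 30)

df_between = 2, df_within = 27. MS_between = 787.5, MS_within = 52.78. F = 14.921, F_crit ≈ 3.354. Reject H₀.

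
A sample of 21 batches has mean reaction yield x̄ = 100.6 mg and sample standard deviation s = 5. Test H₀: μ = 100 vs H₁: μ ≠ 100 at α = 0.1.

t = (x̄ - μ₀)/(s/√n) = (100.6 - 100)/(5/√21) = 0.55. df = 20, critical t = ±1.725. Fail to reject H₀.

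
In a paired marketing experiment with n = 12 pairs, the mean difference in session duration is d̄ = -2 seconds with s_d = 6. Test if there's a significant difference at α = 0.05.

t = d̄/(s_d/√n) = -2/(6/√12) = -1.155. df = 11, critical t = ±2.201. Fail to reject H₀.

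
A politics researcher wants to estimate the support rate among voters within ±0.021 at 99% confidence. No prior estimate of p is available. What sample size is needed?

Conservative approach: use p = 0.5 (maximizes p(1-p) = 0.25). n = z²(0.25)/E² = 2.576²×0.25/0.021² = 3761.8 → n = 3762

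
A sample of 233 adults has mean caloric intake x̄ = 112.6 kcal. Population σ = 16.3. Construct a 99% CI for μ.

CI = x̄ ± z*(σ/√n) = 112.6 ± 2.576(16.3/√233) = 112.6 ± 2.75 = (109.85, 115.35)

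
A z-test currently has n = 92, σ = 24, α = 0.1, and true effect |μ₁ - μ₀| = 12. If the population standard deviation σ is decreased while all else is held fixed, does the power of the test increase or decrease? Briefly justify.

Power increases: a smaller σ shrinks the standard error σ/√n, moving the sampling distribution under H₁ further from the critical value.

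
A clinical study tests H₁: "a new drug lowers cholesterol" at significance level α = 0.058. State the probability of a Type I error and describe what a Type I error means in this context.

P(Type I error) = α = 0.058. A Type I error is rejecting H₀ when H₀ is actually true (false positive) — here, concluding that a new drug lowers cholesterol when in fact this is not the case. Consequence: approving an ineffective drug — patients take a useless medication and may skip effective alternatives.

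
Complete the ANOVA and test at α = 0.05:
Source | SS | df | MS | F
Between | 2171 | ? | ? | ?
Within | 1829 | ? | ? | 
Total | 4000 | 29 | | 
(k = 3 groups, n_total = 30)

df_between = 2, df_within = 27. MS_between = 1085.5, MS_within = 67.74. F = 16.024, F_crit ≈ 3.354. Reject H₀.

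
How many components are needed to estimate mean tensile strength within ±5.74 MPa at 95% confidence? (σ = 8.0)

n = (z*σ/E)² = (1.96×8.0/5.74)² = 7.5 → n = 8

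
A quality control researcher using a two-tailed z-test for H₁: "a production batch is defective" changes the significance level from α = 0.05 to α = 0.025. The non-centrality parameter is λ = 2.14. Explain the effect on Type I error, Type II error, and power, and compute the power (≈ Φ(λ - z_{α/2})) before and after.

Decreasing α from 0.05 to 0.025:
• Type I error rate decreases (α is the Type I rate by definition).
• Critical value moves from z_{α/2} = 1.96 to 2.241, so power = Φ(λ - z_{α/2}) goes from Φ(2.14 - 1.96) = 0.571 to Φ(2.14 - 2.241) = 0.46.
• Type II error rate β = 1 - power therefore increases (0.429 → 0.54).
Appropriate when false positives are costly — here, scrapping a good batch — wasted material and cost for no reason.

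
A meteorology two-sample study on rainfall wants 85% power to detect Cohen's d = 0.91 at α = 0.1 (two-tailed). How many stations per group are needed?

z_{α/2} = 1.645, z_β = Φ⁻¹(0.85) = 1.036. For large effect (d = 0.91): n per group = 2(z_{α/2} + z_β)²/d² = 2(1.645 + 1.036)²/0.91² = 17.4 → 18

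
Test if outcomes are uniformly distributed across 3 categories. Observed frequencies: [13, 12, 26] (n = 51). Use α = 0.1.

Expected = 17 each. χ² = Σ(O-E)²/E = 7.176. df = 2, critical value = 4.605. Reject H₀.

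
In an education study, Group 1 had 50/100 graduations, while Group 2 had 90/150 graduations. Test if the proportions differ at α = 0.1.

p̂₁ = 0.5, p̂₂ = 0.6, pooled p̂ = 0.56. z = -1.56. Critical: ±1.645. Fail to reject H₀.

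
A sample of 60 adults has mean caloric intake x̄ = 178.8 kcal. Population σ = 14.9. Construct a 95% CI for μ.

CI = x̄ ± z*(σ/√n) = 178.8 ± 1.96(14.9/√60) = 178.8 ± 3.77 = (175.03, 182.57)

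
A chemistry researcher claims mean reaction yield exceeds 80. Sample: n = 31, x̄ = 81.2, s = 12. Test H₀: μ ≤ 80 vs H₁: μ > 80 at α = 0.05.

t = (81.2 - 80)/(12/√31) = 0.557, df = 30. Critical t = 1.697. Fail to reject H₀.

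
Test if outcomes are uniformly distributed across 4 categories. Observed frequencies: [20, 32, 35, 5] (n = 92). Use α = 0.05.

Expected = 23 each. χ² = Σ(O-E)²/E = 24.261. df = 3, critical value = 7.815. Reject H₀.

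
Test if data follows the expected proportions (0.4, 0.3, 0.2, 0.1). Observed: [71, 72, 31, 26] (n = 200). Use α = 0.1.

Expected: [80.0, 60.0, 40.0, 20.0]. χ² = 7.237. df = 3, critical = 6.251. Reject H₀.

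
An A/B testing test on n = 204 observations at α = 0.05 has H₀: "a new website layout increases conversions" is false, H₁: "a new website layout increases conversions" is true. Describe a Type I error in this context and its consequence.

Type I error: rejecting H₀ when it is true — concluding that a new website layout increases conversions when in fact it is not. Consequence: rolling out a layout that doesn't actually help — wasted engineering effort.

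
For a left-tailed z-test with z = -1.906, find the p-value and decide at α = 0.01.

p = P(Z < -1.906) = Φ(-1.906) ≈ 0.0283. Since p ≥ 0.01, fail to reject H₀ (not significant) at α = 0.01.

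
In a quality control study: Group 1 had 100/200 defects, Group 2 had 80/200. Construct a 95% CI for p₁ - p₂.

p̂₁ = 0.5, p̂₂ = 0.4. Difference = 0.1. CI = (0.003, 0.197)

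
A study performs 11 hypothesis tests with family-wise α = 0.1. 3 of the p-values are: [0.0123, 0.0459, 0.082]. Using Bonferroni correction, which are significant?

Bonferroni α = 0.1/11 = 0.00909. None of the given p-values are significant.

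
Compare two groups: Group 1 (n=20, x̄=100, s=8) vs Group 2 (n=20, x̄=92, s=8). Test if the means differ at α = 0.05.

Pooled sp = 8.0. t = 3.162, df = 38. Critical t = ±2.024. Reject H₀.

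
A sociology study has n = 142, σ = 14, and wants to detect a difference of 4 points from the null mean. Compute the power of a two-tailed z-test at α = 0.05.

SE = σ/√n = 14/√142 = 1.175. Non-centrality λ = d/SE = 4/1.175 = 3.405. Power ≈ Φ(λ - z_{α/2}) = Φ(3.405 - 1.96) = Φ(1.445) = 0.926.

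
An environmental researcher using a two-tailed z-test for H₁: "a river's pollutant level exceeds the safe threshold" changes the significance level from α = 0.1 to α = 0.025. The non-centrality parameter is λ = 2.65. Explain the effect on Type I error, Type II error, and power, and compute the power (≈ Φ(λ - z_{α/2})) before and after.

Decreasing α from 0.1 to 0.025:
• Type I error rate decreases (α is the Type I rate by definition).
• Critical value moves from z_{α/2} = 1.645 to 2.241, so power = Φ(λ - z_{α/2}) goes from Φ(2.65 - 1.645) = 0.843 to Φ(2.65 - 2.241) = 0.659.
• Type II error rate β = 1 - power therefore increases (0.157 → 0.341).
Appropriate when false positives are costly — here, shutting down a compliant factory unnecessarily.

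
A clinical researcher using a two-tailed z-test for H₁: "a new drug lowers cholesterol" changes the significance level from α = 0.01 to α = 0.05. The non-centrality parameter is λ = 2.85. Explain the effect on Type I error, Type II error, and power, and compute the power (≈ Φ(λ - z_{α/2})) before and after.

Increasing α from 0.01 to 0.05:
• Type I error rate increases (α is the Type I rate by definition).
• Critical value moves from z_{α/2} = 2.576 to 1.96, so power = Φ(λ - z_{α/2}) goes from Φ(2.85 - 2.576) = 0.608 to Φ(2.85 - 1.96) = 0.813.
• Type II error rate β = 1 - power therefore decreases (0.392 → 0.187).
Appropriate when false negatives are costly — here, shelving an effective drug — patients miss out on a treatment that would have helped.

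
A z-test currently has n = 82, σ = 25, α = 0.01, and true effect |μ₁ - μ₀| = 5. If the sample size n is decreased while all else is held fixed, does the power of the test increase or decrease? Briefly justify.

Power decreases: a smaller n inflates the standard error σ/√n, pulling the sampling distribution under H₁ back toward the critical value.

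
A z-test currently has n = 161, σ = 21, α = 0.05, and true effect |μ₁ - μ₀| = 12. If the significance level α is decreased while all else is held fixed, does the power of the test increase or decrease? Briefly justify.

Power decreases: a smaller α raises the critical value, so less of the H₁ sampling distribution falls in the rejection region.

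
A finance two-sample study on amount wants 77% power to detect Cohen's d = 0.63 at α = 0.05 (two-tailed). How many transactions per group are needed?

z_{α/2} = 1.96, z_β = Φ⁻¹(0.77) = 0.739. For medium effect (d = 0.63): n per group = 2(z_{α/2} + z_β)²/d² = 2(1.96 + 0.739)²/0.63² = 36.7 → 37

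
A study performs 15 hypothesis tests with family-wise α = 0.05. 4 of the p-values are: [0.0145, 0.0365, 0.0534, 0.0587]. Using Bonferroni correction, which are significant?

Bonferroni α = 0.05/15 = 0.00333. None of the given p-values are significant.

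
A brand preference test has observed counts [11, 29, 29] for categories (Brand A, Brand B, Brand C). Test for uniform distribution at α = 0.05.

Expected = 23 each. χ² = Σ(O-E)²/E = 9.391. df = 2, critical value = 5.991. Reject H₀.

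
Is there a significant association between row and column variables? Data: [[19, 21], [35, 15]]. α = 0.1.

χ² = 4.688. df = 1, critical = 2.706. Reject H₀. Variables are dependent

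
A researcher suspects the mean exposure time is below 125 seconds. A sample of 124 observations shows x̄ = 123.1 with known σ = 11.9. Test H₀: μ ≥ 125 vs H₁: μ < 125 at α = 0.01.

z = -1.778. Critical value: -2.33. Fail to reject H₀.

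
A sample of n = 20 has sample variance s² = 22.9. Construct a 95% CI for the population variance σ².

df = 19. χ²_{0.025} = 32.852, χ²_{0.975} = 8.907. CI for σ² = ((n-1)s²/χ²_{α/2}, (n-1)s²/χ²_{1-α/2}) = (19·22.9/32.852, 19·22.9/8.907) = (13.24, 48.85)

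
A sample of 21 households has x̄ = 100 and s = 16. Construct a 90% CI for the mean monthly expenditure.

CI = x̄ ± t*(s/√n) = 100 ± 1.725(16/√21) = (93.98, 106.02)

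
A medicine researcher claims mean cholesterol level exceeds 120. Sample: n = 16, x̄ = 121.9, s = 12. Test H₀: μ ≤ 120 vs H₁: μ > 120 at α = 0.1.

t = (121.9 - 120)/(12/√16) = 0.633, df = 15. Critical t = 1.341. Fail to reject H₀.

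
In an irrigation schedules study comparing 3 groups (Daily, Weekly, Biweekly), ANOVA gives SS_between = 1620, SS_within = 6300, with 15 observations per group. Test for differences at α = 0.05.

df_between = 2, df_within = 42. F = MS_between/MS_within = 810.0/150.0 = 5.4. F_crit ≈ 3.22. Reject H₀. At least one mean differs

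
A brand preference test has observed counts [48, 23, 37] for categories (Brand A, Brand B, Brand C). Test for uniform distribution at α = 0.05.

Expected = 36 each. χ² = Σ(O-E)²/E = 8.722. df = 2, critical value = 5.991. Reject H₀.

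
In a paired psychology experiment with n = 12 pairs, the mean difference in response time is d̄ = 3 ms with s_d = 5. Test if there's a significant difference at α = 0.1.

t = d̄/(s_d/√n) = 3/(5/√12) = 2.078. df = 11, critical t = ±1.796. Reject H₀.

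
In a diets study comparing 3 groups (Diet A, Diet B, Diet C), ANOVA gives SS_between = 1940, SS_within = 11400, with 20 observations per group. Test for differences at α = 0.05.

df_between = 2, df_within = 57. F = MS_between/MS_within = 970.0/200.0 = 4.85. F_crit ≈ 3.159. Reject H₀. At least one mean differs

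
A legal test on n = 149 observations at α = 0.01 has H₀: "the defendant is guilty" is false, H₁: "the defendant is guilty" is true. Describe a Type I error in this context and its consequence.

Type I error: rejecting H₀ when it is true — concluding that the defendant is guilty when in fact it is not. Consequence: convicting an innocent person.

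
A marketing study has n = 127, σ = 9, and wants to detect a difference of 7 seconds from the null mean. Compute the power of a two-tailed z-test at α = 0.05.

SE = σ/√n = 9/√127 = 0.799. Non-centrality λ = d/SE = 7/0.799 = 8.765. Power ≈ Φ(λ - z_{α/2}) = Φ(8.765 - 1.96) = Φ(6.805) = 1.0.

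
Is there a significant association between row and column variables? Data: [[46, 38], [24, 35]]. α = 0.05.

χ² = 2.751. df = 1, critical = 3.841. Fail to reject H₀. No evidence of dependence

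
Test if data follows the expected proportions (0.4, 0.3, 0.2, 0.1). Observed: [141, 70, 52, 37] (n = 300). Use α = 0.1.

Expected: [120.0, 90.0, 60.0, 30.0]. χ² = 10.819. df = 3, critical = 6.251. Reject H₀.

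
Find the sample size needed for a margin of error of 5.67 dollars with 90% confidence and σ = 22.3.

n = (z*σ/E)² = (1.645×22.3/5.67)² = 41.9 → n = 42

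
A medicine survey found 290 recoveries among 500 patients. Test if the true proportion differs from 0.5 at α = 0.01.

p̂ = 0.58, p₀ = 0.5. z = (p̂ - p₀)/√(p₀(1-p₀)/n) = 3.578. Critical: ±2.576. Reject H₀.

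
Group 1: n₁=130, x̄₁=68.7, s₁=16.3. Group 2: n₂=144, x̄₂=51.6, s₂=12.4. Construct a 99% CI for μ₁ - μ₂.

Difference = 17.1. SE = √(16.3²/130 + 12.4²/144) = 1.764. CI = (12.56, 21.64)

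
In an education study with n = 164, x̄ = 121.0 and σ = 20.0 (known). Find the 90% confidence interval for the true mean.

CI = x̄ ± z*(σ/√n) = 121.0 ± 1.645(20.0/√164) = 121.0 ± 2.57 = (118.43, 123.57)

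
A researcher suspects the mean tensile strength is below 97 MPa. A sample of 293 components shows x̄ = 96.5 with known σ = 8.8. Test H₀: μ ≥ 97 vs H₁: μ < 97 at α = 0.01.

z = -0.973. Critical value: -2.33. Fail to reject H₀.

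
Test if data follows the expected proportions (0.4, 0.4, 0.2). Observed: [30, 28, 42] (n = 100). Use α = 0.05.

Expected: [40.0, 40.0, 20.0]. χ² = 30.3. df = 2, critical = 5.991. Reject H₀.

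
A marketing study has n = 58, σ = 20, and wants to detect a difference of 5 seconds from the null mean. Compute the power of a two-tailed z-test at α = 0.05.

SE = σ/√n = 20/√58 = 2.626. Non-centrality λ = d/SE = 5/2.626 = 1.904. Power ≈ Φ(λ - z_{α/2}) = Φ(1.904 - 1.96) = Φ(-0.056) = 0.478.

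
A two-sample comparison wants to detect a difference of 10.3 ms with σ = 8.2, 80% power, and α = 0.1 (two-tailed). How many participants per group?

n per group = 2(z_α/2 + z_β)²σ²/d² = 2×(1.645 + 0.84)²×8.2²/10.3² = 7.8 → n = 8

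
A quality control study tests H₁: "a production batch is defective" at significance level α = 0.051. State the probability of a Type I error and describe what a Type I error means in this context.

P(Type I error) = α = 0.051. A Type I error is rejecting H₀ when H₀ is actually true (false positive) — here, concluding that a production batch is defective when in fact this is not the case. Consequence: scrapping a good batch — wasted material and cost for no reason.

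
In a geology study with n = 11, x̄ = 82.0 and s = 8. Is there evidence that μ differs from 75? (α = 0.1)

t = (x̄ - μ₀)/(s/√n) = (82.0 - 75)/(8/√11) = 2.902. df = 10, critical t = ±1.812. Reject H₀.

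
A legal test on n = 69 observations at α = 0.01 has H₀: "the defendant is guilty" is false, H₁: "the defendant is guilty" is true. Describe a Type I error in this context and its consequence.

Type I error: rejecting H₀ when it is true — concluding that the defendant is guilty when in fact it is not. Consequence: convicting an innocent person.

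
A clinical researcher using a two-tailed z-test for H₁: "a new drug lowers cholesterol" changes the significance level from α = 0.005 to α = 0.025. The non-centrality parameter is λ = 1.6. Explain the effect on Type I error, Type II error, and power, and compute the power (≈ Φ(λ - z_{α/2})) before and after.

Increasing α from 0.005 to 0.025:
• Type I error rate increases (α is the Type I rate by definition).
• Critical value moves from z_{α/2} = 2.807 to 2.241, so power = Φ(λ - z_{α/2}) goes from Φ(1.6 - 2.807) = 0.114 to Φ(1.6 - 2.241) = 0.261.
• Type II error rate β = 1 - power therefore decreases (0.886 → 0.739).
Appropriate when false negatives are costly — here, shelving an effective drug — patients miss out on a treatment that would have helped.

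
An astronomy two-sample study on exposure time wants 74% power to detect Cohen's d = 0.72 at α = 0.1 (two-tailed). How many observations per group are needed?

z_{α/2} = 1.645, z_β = Φ⁻¹(0.74) = 0.643. For medium effect (d = 0.72): n per group = 2(z_{α/2} + z_β)²/d² = 2(1.645 + 0.643)²/0.72² = 20.2 → 21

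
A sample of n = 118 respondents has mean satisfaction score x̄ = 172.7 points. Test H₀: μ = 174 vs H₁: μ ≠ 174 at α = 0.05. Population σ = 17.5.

z = (x̄ - μ₀)/(σ/√n) = (172.7 - 174)/(17.5/√118) = -0.807. Critical value: ±1.96. Since |-0.807| ≤ 1.96, Fail to reject H₀.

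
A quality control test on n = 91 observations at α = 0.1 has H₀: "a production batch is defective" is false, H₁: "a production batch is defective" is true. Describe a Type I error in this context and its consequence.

Type I error: rejecting H₀ when it is true — concluding that a production batch is defective when in fact it is not. Consequence: scrapping a good batch — wasted material and cost for no reason.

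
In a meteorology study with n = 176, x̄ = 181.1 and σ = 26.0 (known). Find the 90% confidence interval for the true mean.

CI = x̄ ± z*(σ/√n) = 181.1 ± 1.645(26.0/√176) = 181.1 ± 3.22 = (177.88, 184.32)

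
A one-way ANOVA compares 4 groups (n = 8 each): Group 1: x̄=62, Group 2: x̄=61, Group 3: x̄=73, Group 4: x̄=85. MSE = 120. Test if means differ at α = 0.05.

Grand mean = 70.25. SS_between = 3030.0, MS_between = 1010.0. F = 8.417, F_crit ≈ 2.947. Reject H₀.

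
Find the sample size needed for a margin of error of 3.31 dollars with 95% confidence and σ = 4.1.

n = (z*σ/E)² = (1.96×4.1/3.31)² = 5.9 → n = 6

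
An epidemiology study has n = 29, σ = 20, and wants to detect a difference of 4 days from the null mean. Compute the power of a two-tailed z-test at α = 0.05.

SE = σ/√n = 20/√29 = 3.714. Non-centrality λ = d/SE = 4/3.714 = 1.077. Power ≈ Φ(λ - z_{α/2}) = Φ(1.077 - 1.96) = Φ(-0.883) = 0.189.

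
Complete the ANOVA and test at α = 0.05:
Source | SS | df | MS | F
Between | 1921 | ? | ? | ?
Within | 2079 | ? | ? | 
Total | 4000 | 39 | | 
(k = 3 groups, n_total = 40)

df_between = 2, df_within = 37. MS_between = 960.5, MS_within = 56.19. F = 17.094, F_crit ≈ 3.252. Reject H₀.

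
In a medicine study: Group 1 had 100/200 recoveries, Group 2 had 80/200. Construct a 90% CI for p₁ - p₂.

p̂₁ = 0.5, p̂₂ = 0.4. Difference = 0.1. CI = (0.019, 0.181)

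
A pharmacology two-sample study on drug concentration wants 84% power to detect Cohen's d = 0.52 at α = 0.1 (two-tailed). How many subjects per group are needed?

z_{α/2} = 1.645, z_β = Φ⁻¹(0.84) = 0.994. For medium effect (d = 0.52): n per group = 2(z_{α/2} + z_β)²/d² = 2(1.645 + 0.994)²/0.52² = 51.5 → 52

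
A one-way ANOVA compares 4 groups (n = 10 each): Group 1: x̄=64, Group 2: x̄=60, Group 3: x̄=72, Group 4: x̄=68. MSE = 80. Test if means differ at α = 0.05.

Grand mean = 66.0. SS_between = 800.0, MS_between = 266.67. F = 3.333, F_crit ≈ 2.866. Reject H₀.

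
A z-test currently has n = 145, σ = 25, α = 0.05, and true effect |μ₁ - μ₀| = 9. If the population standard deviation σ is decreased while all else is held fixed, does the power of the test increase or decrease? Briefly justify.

Power increases: a smaller σ shrinks the standard error σ/√n, moving the sampling distribution under H₁ further from the critical value.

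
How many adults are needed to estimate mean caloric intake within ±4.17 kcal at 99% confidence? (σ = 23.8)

n = (z*σ/E)² = (2.576×23.8/4.17)² = 216.2 → n = 217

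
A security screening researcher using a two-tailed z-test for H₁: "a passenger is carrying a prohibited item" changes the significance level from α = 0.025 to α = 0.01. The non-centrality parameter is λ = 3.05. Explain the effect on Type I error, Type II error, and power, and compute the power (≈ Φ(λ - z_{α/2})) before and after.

Decreasing α from 0.025 to 0.01:
• Type I error rate decreases (α is the Type I rate by definition).
• Critical value moves from z_{α/2} = 2.241 to 2.576, so power = Φ(λ - z_{α/2}) goes from Φ(3.05 - 2.241) = 0.791 to Φ(3.05 - 2.576) = 0.682.
• Type II error rate β = 1 - power therefore increases (0.209 → 0.318).
Appropriate when false positives are costly — here, detaining an innocent passenger — delay and inconvenience.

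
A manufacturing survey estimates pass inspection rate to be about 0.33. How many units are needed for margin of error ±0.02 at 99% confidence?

n = z²p(1-p)/E² = 2.576²×0.33×0.67/0.02² = 3667.9 → n = 3668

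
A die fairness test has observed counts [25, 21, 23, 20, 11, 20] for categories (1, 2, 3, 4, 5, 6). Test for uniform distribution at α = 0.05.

Expected = 20 each. χ² = Σ(O-E)²/E = 5.8. df = 5, critical value = 11.07. Fail to reject H₀.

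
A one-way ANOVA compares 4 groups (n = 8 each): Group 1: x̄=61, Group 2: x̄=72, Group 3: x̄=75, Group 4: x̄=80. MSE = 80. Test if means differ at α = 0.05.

Grand mean = 72.0. SS_between = 1552.0, MS_between = 517.33. F = 6.467, F_crit ≈ 2.947. Reject H₀.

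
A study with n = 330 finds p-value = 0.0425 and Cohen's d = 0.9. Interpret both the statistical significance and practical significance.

Statistically significant (p = 0.0425 < 0.05). Cohen's d = 0.9 indicates a large effect size. Both statistical and practical significance should be considered.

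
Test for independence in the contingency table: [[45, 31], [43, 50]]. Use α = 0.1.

χ² = 2.821. df = 1, critical = 2.706. Reject H₀. Variables are dependent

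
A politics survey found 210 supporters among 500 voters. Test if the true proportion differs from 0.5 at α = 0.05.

p̂ = 0.42, p₀ = 0.5. z = (p̂ - p₀)/√(p₀(1-p₀)/n) = -3.578. Critical: ±1.96. Reject H₀.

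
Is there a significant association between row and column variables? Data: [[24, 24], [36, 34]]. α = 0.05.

χ² = 0.023. df = 1, critical = 3.841. Fail to reject H₀. No evidence of dependence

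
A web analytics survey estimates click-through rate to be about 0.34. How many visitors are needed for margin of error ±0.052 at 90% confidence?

n = z²p(1-p)/E² = 1.645²×0.34×0.66/0.052² = 224.6 → n = 225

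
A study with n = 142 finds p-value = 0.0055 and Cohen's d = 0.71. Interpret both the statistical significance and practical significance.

Statistically significant (p = 0.0055 < 0.05). Cohen's d = 0.71 indicates a medium effect size. Both statistical and practical significance should be considered.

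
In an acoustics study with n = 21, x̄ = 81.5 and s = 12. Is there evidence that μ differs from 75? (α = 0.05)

t = (x̄ - μ₀)/(s/√n) = (81.5 - 75)/(12/√21) = 2.482. df = 20, critical t = ±2.086. Reject H₀.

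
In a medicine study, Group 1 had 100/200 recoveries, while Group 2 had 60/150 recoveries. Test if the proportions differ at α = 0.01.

p̂₁ = 0.5, p̂₂ = 0.4, pooled p̂ = 0.457. z = 1.858. Critical: ±2.576. Fail to reject H₀.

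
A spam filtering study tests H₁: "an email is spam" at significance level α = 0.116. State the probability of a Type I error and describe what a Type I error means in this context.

P(Type I error) = α = 0.116. A Type I error is rejecting H₀ when H₀ is actually true (false positive) — here, concluding that an email is spam when in fact this is not the case. Consequence: a legitimate email is sent to the spam folder and the user misses it.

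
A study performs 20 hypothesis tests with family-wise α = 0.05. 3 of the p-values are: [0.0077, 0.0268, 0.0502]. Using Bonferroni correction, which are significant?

Bonferroni α = 0.05/20 = 0.0025. None of the given p-values are significant.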